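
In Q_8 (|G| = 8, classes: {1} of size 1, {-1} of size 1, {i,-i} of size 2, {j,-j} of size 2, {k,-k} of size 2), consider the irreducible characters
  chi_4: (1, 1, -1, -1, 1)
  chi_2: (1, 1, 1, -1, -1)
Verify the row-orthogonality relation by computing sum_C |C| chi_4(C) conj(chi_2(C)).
Sum = 0; so <chi_4, chi_2> = 0 (distinct irreducibles are orthogonal).

Derivation: Compute term by term over conjugacy classes (|C| * chi_4(C) * conj(chi_2(C))):
  1*(1)*conj(1) + 1*(1)*conj(1) + 2*(-1)*conj(1) + 2*(-1)*conj(-1) + 2*(1)*conj(-1)
  = (1) + (1) + (-2) + (2) + (-2)
  = 0.
Dividing by |G| = 8 gives 0/8 = 0, matching the row-orthogonality relation <chi_4, chi_2> = [chi_4 = chi_2].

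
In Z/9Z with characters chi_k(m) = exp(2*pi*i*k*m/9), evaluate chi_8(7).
chi_8(7) = zeta_9^56 = exp(4*I*pi/9)

Justification: chi_8(7) = zeta_9^(8*7) = zeta_9^56. Since zeta_9^9 = 1, this equals zeta_9^2 = exp(2*pi*i*2/9) = exp(4*I*pi/9).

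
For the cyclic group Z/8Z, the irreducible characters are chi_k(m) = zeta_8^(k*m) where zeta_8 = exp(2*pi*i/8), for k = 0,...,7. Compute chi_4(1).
chi_4(1) = zeta_8^4 = -1

Why: chi_4(1) = zeta_8^(4*1) = zeta_8^4. Since zeta_8^8 = 1, this equals zeta_8^4 = exp(2*pi*i*4/8) = -1.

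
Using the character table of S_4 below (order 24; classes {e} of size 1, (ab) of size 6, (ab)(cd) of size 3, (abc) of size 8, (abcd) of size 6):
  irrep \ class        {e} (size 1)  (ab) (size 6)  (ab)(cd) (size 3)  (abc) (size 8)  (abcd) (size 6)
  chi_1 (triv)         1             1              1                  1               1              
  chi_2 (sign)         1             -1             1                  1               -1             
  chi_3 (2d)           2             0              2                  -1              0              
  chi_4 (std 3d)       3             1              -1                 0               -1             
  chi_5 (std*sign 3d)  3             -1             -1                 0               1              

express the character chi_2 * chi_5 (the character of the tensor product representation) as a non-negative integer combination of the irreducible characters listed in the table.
chi_2 tensor chi_5 = chi_4 (all other irreducibles have multiplicity 0).

Justification: The character of a tensor product is the pointwise product (chi_2 * chi_5)(C) = chi_2(C) * chi_5(C):
  {e}: (1)*(3), (ab): (-1)*(-1), (ab)(cd): (1)*(-1), (abc): (1)*(0), (abcd): (-1)*(1)
so (chi_2 * chi_5) takes values
  {e} -> 3, (ab) -> 1, (ab)(cd) -> -1, (abc) -> 0, (abcd) -> -1.
Now take the inner product of this character with each irreducible chi from the table, <chi_2*chi_5, chi> = (1/24) sum_C |C| (chi_2*chi_5)(C) conj(chi(C)):
  <chi_2*chi_5, chi_1> = (1/24)[1*(3)*conj(1) + 6*(1)*conj(1) + 3*(-1)*conj(1) + 8*(0)*conj(1) + 6*(-1)*conj(1)]
      = (1/24)[(3) + (6) + (-3) + (0) + (-6)] = 0/24 = 0
  <chi_2*chi_5, chi_2> = (1/24)[1*(3)*conj(1) + 6*(1)*conj(-1) + 3*(-1)*conj(1) + 8*(0)*conj(1) + 6*(-1)*conj(-1)]
      = (1/24)[(3) + (-6) + (-3) + (0) + (6)] = 0/24 = 0
  <chi_2*chi_5, chi_3> = (1/24)[1*(3)*conj(2) + 6*(1)*conj(0) + 3*(-1)*conj(2) + 8*(0)*conj(-1) + 6*(-1)*conj(0)]
      = (1/24)[(6) + (0) + (-6) + (0) + (0)] = 0/24 = 0
  <chi_2*chi_5, chi_4> = (1/24)[1*(3)*conj(3) + 6*(1)*conj(1) + 3*(-1)*conj(-1) + 8*(0)*conj(0) + 6*(-1)*conj(-1)]
      = (1/24)[(9) + (6) + (3) + (0) + (6)] = 24/24 = 1
  <chi_2*chi_5, chi_5> = (1/24)[1*(3)*conj(3) + 6*(1)*conj(-1) + 3*(-1)*conj(-1) + 8*(0)*conj(0) + 6*(-1)*conj(1)]
      = (1/24)[(9) + (-6) + (3) + (0) + (-6)] = 0/24 = 0
Hence the multiplicities are chi_4: 1. Dimension check: dim(chi_2)*dim(chi_5) = 1*3 = 3 and sum (mult * dim) = 1*3 = 3.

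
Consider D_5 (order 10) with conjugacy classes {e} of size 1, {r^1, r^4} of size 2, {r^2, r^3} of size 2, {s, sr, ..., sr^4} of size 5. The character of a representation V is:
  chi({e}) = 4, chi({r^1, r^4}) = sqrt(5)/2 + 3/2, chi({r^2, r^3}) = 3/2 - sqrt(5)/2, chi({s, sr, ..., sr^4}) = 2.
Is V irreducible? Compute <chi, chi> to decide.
Not irreducible (reducible): <chi, chi> = 5 > 1.

Working: <chi, chi> = (1/|G|) sum_C |C| * |chi(C)|^2 = (1/10)[1*|4|^2 + 2*|sqrt(5)/2 + 3/2|^2 + 2*|3/2 - sqrt(5)/2|^2 + 5*|2|^2]
  = (1/10)[(16) + (3*sqrt(5) + 7) + (7 - 3*sqrt(5)) + (20)] = 50/10 = 5.
A character is irreducible iff <chi, chi> = 1, so this representation is reducible.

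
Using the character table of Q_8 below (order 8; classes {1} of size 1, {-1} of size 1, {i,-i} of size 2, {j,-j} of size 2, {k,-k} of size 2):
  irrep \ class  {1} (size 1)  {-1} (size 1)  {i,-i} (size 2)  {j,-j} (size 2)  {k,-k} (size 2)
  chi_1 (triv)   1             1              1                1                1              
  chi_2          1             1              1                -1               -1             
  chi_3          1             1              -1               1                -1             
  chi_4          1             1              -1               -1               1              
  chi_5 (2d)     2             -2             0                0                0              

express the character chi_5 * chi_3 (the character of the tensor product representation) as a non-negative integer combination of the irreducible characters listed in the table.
chi_5 tensor chi_3 = chi_5 (all other irreducibles have multiplicity 0).

Explanation: The character of a tensor product is the pointwise product (chi_5 * chi_3)(C) = chi_5(C) * chi_3(C):
  {1}: (2)*(1), {-1}: (-2)*(1), {i,-i}: (0)*(-1), {j,-j}: (0)*(1), {k,-k}: (0)*(-1)
so (chi_5 * chi_3) takes values
  {1} -> 2, {-1} -> -2, {i,-i} -> 0, {j,-j} -> 0, {k,-k} -> 0.
Now take the inner product of this character with each irreducible chi from the table, <chi_5*chi_3, chi> = (1/8) sum_C |C| (chi_5*chi_3)(C) conj(chi(C)):
  <chi_5*chi_3, chi_1> = (1/8)[1*(2)*conj(1) + 1*(-2)*conj(1) + 2*(0)*conj(1) + 2*(0)*conj(1) + 2*(0)*conj(1)]
      = (1/8)[(2) + (-2) + (0) + (0) + (0)] = 0/8 = 0
  <chi_5*chi_3, chi_2> = (1/8)[1*(2)*conj(1) + 1*(-2)*conj(1) + 2*(0)*conj(1) + 2*(0)*conj(-1) + 2*(0)*conj(-1)]
      = (1/8)[(2) + (-2) + (0) + (0) + (0)] = 0/8 = 0
  <chi_5*chi_3, chi_3> = (1/8)[1*(2)*conj(1) + 1*(-2)*conj(1) + 2*(0)*conj(-1) + 2*(0)*conj(1) + 2*(0)*conj(-1)]
      = (1/8)[(2) + (-2) + (0) + (0) + (0)] = 0/8 = 0
  <chi_5*chi_3, chi_4> = (1/8)[1*(2)*conj(1) + 1*(-2)*conj(1) + 2*(0)*conj(-1) + 2*(0)*conj(-1) + 2*(0)*conj(1)]
      = (1/8)[(2) + (-2) + (0) + (0) + (0)] = 0/8 = 0
  <chi_5*chi_3, chi_5> = (1/8)[1*(2)*conj(2) + 1*(-2)*conj(-2) + 2*(0)*conj(0) + 2*(0)*conj(0) + 2*(0)*conj(0)]
      = (1/8)[(4) + (4) + (0) + (0) + (0)] = 8/8 = 1
Hence the multiplicities are chi_5: 1. Dimension check: dim(chi_5)*dim(chi_3) = 2*1 = 2 and sum (mult * dim) = 1*2 = 2.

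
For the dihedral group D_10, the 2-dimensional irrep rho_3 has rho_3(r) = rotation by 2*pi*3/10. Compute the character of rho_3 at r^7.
chi_{rho_3}(r^7) = 2*cos(2*pi*3*7/10) = 1/2 + sqrt(5)/2

rho_3(r^7) is rotation by angle 2*pi*3*7/10, whose trace is 2*cos(2*pi*3*7/10) = 1/2 + sqrt(5)/2.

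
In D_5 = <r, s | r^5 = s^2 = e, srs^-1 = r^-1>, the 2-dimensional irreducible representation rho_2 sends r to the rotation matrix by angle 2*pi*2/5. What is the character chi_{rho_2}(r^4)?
chi_{rho_2}(r^4) = 2*cos(2*pi*2*4/5) = -sqrt(5)/2 - 1/2

rho_2(r^4) is rotation by angle 2*pi*2*4/5, whose trace is 2*cos(2*pi*2*4/5) = -sqrt(5)/2 - 1/2.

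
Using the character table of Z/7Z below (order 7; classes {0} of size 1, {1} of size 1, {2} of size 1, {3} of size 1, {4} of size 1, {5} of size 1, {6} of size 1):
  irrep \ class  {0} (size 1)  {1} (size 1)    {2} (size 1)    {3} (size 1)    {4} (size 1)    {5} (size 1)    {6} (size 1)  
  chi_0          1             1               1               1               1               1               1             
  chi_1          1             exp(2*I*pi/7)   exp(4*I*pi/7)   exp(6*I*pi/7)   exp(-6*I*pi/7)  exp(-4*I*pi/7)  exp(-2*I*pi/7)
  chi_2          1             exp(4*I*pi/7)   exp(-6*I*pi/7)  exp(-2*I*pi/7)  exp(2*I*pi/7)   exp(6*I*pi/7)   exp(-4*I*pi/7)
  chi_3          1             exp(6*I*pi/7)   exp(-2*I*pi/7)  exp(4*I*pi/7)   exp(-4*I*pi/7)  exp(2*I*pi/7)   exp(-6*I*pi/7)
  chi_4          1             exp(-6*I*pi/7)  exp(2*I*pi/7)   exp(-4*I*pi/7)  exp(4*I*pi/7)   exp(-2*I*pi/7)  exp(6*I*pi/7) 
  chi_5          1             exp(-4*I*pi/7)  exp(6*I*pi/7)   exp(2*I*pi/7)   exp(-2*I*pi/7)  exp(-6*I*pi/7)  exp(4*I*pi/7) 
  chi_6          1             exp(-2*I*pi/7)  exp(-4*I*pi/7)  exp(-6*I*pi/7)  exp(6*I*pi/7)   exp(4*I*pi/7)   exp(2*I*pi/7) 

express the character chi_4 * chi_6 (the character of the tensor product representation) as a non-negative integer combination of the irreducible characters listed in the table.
chi_4 tensor chi_6 = chi_3 (all other irreducibles have multiplicity 0).

Proof sketch: The character of a tensor product is the pointwise product (chi_4 * chi_6)(C) = chi_4(C) * chi_6(C):
  {0}: (1)*(1), {1}: (exp(-6*I*pi/7))*(exp(-2*I*pi/7)), {2}: (exp(2*I*pi/7))*(exp(-4*I*pi/7)), {3}: (exp(-4*I*pi/7))*(exp(-6*I*pi/7)), {4}: (exp(4*I*pi/7))*(exp(6*I*pi/7)), {5}: (exp(-2*I*pi/7))*(exp(4*I*pi/7)), {6}: (exp(6*I*pi/7))*(exp(2*I*pi/7))
so (chi_4 * chi_6) takes values
  {0} -> 1, {1} -> exp(6*I*pi/7), {2} -> exp(-2*I*pi/7), {3} -> exp(4*I*pi/7), {4} -> exp(-4*I*pi/7), {5} -> exp(2*I*pi/7), {6} -> exp(-6*I*pi/7).
Now take the inner product of this character with each irreducible chi from the table, <chi_4*chi_6, chi> = (1/7) sum_C |C| (chi_4*chi_6)(C) conj(chi(C)):
  <chi_4*chi_6, chi_0> = (1/7)[1*(1)*conj(1) + 1*(exp(6*I*pi/7))*conj(1) + 1*(exp(-2*I*pi/7))*conj(1) + 1*(exp(4*I*pi/7))*conj(1) + 1*(exp(-4*I*pi/7))*conj(1) + 1*(exp(2*I*pi/7))*conj(1) + 1*(exp(-6*I*pi/7))*conj(1)]
      = (1/7)[(1) + (exp(6*I*pi/7)) + (exp(-2*I*pi/7)) + (exp(4*I*pi/7)) + (exp(-4*I*pi/7)) + (exp(2*I*pi/7)) + (exp(-6*I*pi/7))] = 0/7 = 0
  <chi_4*chi_6, chi_1> = (1/7)[1*(1)*conj(1) + 1*(exp(6*I*pi/7))*conj(exp(2*I*pi/7)) + 1*(exp(-2*I*pi/7))*conj(exp(4*I*pi/7)) + 1*(exp(4*I*pi/7))*conj(exp(6*I*pi/7)) + 1*(exp(-4*I*pi/7))*conj(exp(-6*I*pi/7)) + 1*(exp(2*I*pi/7))*conj(exp(-4*I*pi/7)) + 1*(exp(-6*I*pi/7))*conj(exp(-2*I*pi/7))]
      = (1/7)[(1) + (exp(4*I*pi/7)) + (exp(-6*I*pi/7)) + (exp(-2*I*pi/7)) + (exp(2*I*pi/7)) + (exp(6*I*pi/7)) + (exp(-4*I*pi/7))] = 0/7 = 0
  <chi_4*chi_6, chi_2> = (1/7)[1*(1)*conj(1) + 1*(exp(6*I*pi/7))*conj(exp(4*I*pi/7)) + 1*(exp(-2*I*pi/7))*conj(exp(-6*I*pi/7)) + 1*(exp(4*I*pi/7))*conj(exp(-2*I*pi/7)) + 1*(exp(-4*I*pi/7))*conj(exp(2*I*pi/7)) + 1*(exp(2*I*pi/7))*conj(exp(6*I*pi/7)) + 1*(exp(-6*I*pi/7))*conj(exp(-4*I*pi/7))]
      = (1/7)[(1) + (exp(2*I*pi/7)) + (exp(4*I*pi/7)) + (exp(6*I*pi/7)) + (exp(-6*I*pi/7)) + (exp(-4*I*pi/7)) + (exp(-2*I*pi/7))] = 0/7 = 0
  <chi_4*chi_6, chi_3> = (1/7)[1*(1)*conj(1) + 1*(exp(6*I*pi/7))*conj(exp(6*I*pi/7)) + 1*(exp(-2*I*pi/7))*conj(exp(-2*I*pi/7)) + 1*(exp(4*I*pi/7))*conj(exp(4*I*pi/7)) + 1*(exp(-4*I*pi/7))*conj(exp(-4*I*pi/7)) + 1*(exp(2*I*pi/7))*conj(exp(2*I*pi/7)) + 1*(exp(-6*I*pi/7))*conj(exp(-6*I*pi/7))]
      = (1/7)[(1) + (1) + (1) + (1) + (1) + (1) + (1)] = 7/7 = 1
  <chi_4*chi_6, chi_4> = (1/7)[1*(1)*conj(1) + 1*(exp(6*I*pi/7))*conj(exp(-6*I*pi/7)) + 1*(exp(-2*I*pi/7))*conj(exp(2*I*pi/7)) + 1*(exp(4*I*pi/7))*conj(exp(-4*I*pi/7)) + 1*(exp(-4*I*pi/7))*conj(exp(4*I*pi/7)) + 1*(exp(2*I*pi/7))*conj(exp(-2*I*pi/7)) + 1*(exp(-6*I*pi/7))*conj(exp(6*I*pi/7))]
      = (1/7)[(1) + (exp(-2*I*pi/7)) + (exp(-4*I*pi/7)) + (exp(-6*I*pi/7)) + (exp(6*I*pi/7)) + (exp(4*I*pi/7)) + (exp(2*I*pi/7))] = 0/7 = 0
  <chi_4*chi_6, chi_5> = (1/7)[1*(1)*conj(1) + 1*(exp(6*I*pi/7))*conj(exp(-4*I*pi/7)) + 1*(exp(-2*I*pi/7))*conj(exp(6*I*pi/7)) + 1*(exp(4*I*pi/7))*conj(exp(2*I*pi/7)) + 1*(exp(-4*I*pi/7))*conj(exp(-2*I*pi/7)) + 1*(exp(2*I*pi/7))*conj(exp(-6*I*pi/7)) + 1*(exp(-6*I*pi/7))*conj(exp(4*I*pi/7))]
      = (1/7)[(1) + (exp(-4*I*pi/7)) + (exp(6*I*pi/7)) + (exp(2*I*pi/7)) + (exp(-2*I*pi/7)) + (exp(-6*I*pi/7)) + (exp(4*I*pi/7))] = 0/7 = 0
  <chi_4*chi_6, chi_6> = (1/7)[1*(1)*conj(1) + 1*(exp(6*I*pi/7))*conj(exp(-2*I*pi/7)) + 1*(exp(-2*I*pi/7))*conj(exp(-4*I*pi/7)) + 1*(exp(4*I*pi/7))*conj(exp(-6*I*pi/7)) + 1*(exp(-4*I*pi/7))*conj(exp(6*I*pi/7)) + 1*(exp(2*I*pi/7))*conj(exp(4*I*pi/7)) + 1*(exp(-6*I*pi/7))*conj(exp(2*I*pi/7))]
      = (1/7)[(1) + (exp(-6*I*pi/7)) + (exp(2*I*pi/7)) + (exp(-4*I*pi/7)) + (exp(4*I*pi/7)) + (exp(-2*I*pi/7)) + (exp(6*I*pi/7))] = 0/7 = 0
(Exp terms are combined using exp(i*s)*conj(exp(i*t)) = exp(i*(s-t)), and sums of them are collapsed using the identity that for every m > 1 the m distinct m-th roots of unity sum to 0, e.g. 1 + exp(2*I*pi/3) + exp(-2*I*pi/3) = 0.)
Hence the multiplicities are chi_3: 1. Dimension check: dim(chi_4)*dim(chi_6) = 1*1 = 1 and sum (mult * dim) = 1*1 = 1.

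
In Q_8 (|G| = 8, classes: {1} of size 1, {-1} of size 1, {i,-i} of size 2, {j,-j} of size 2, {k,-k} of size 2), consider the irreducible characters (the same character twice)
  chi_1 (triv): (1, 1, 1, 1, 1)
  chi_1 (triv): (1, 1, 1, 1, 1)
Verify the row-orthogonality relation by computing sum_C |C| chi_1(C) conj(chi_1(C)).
Sum = 8 = |G| = 8; so <chi_1, chi_1> = 1 (norm-1 confirms irreducibility).

Derivation: Compute term by term over conjugacy classes (|C| * chi_1(C) * conj(chi_1(C))):
  1*(1)*conj(1) + 1*(1)*conj(1) + 2*(1)*conj(1) + 2*(1)*conj(1) + 2*(1)*conj(1)
  = (1) + (1) + (2) + (2) + (2)
  = 8.
Dividing by |G| = 8 gives 8/8 = 1, matching the row-orthogonality relation <chi_1, chi_1> = [chi_1 = chi_1].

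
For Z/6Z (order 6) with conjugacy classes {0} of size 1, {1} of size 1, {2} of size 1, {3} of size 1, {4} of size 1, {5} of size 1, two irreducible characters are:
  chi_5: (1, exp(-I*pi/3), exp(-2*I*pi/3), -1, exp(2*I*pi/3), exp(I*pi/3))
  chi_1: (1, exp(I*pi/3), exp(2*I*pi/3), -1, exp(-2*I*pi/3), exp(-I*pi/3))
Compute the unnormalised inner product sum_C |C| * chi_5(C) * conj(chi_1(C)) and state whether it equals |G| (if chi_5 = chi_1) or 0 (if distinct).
Sum = 0; so <chi_5, chi_1> = 0 (distinct irreducibles are orthogonal).

Argument: Compute term by term over conjugacy classes (|C| * chi_5(C) * conj(chi_1(C))):
  1*(1)*conj(1) + 1*(exp(-I*pi/3))*conj(exp(I*pi/3)) + 1*(exp(-2*I*pi/3))*conj(exp(2*I*pi/3)) + 1*(-1)*conj(-1) + 1*(exp(2*I*pi/3))*conj(exp(-2*I*pi/3)) + 1*(exp(I*pi/3))*conj(exp(-I*pi/3))
  = (1) + (exp(-2*I*pi/3)) + (exp(2*I*pi/3)) + (1) + (exp(-2*I*pi/3)) + (exp(2*I*pi/3))
  = 0.
(Exp terms are combined using exp(i*s)*conj(exp(i*t)) = exp(i*(s-t)), and sums of them are collapsed using the identity that for every m > 1 the m distinct m-th roots of unity sum to 0, e.g. 1 + exp(2*I*pi/3) + exp(-2*I*pi/3) = 0.)
Dividing by |G| = 6 gives 0/6 = 0, matching the row-orthogonality relation <chi_5, chi_1> = [chi_5 = chi_1].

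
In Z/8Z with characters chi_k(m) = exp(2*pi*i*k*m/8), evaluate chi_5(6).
chi_5(6) = zeta_8^30 = -I

Details: chi_5(6) = zeta_8^(5*6) = zeta_8^30. Since zeta_8^8 = 1, this equals zeta_8^6 = exp(2*pi*i*6/8) = -I.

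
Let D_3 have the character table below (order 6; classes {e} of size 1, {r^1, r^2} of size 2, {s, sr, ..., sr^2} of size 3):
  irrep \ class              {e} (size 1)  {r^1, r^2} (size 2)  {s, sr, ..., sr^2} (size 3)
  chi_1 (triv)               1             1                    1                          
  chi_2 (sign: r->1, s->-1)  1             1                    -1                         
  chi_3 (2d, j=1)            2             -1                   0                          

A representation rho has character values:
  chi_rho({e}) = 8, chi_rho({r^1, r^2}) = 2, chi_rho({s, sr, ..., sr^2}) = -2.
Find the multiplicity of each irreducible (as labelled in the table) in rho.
Multiplicities: chi_1: 1, chi_2: 3, chi_3: 2.

Why: Use <chi_rho, chi> = (1/|G|) sum_C |C| * chi_rho(C) * conj(chi(C)) with |G| = 6 for each irreducible chi in the table:
  <chi_rho, chi_1> = (1/6)[1*(8)*conj(1) + 2*(2)*conj(1) + 3*(-2)*conj(1)]
      = (1/6)[(8) + (4) + (-6)] = 6/6 = 1
  <chi_rho, chi_2> = (1/6)[1*(8)*conj(1) + 2*(2)*conj(1) + 3*(-2)*conj(-1)]
      = (1/6)[(8) + (4) + (6)] = 18/6 = 3
  <chi_rho, chi_3> = (1/6)[1*(8)*conj(2) + 2*(2)*conj(-1) + 3*(-2)*conj(0)]
      = (1/6)[(16) + (-4) + (0)] = 12/6 = 2
Dimension check: dim(rho) = sum (mult * dim) = 1*1 + 3*1 + 2*2 = 8 = chi_rho(e) = 8.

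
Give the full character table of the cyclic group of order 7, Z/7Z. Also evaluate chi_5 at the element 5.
Character table of Z/7Z (irreps indexed chi_0,...,chi_6 with chi_k(m) = zeta_7^(k*m), zeta_7 = exp(2*pi*i/7)):
  irrep \ class  {0} (size 1)  {1} (size 1)    {2} (size 1)    {3} (size 1)    {4} (size 1)    {5} (size 1)    {6} (size 1)  
  chi_0          1             1               1               1               1               1               1             
  chi_1          1             exp(2*I*pi/7)   exp(4*I*pi/7)   exp(6*I*pi/7)   exp(-6*I*pi/7)  exp(-4*I*pi/7)  exp(-2*I*pi/7)
  chi_2          1             exp(4*I*pi/7)   exp(-6*I*pi/7)  exp(-2*I*pi/7)  exp(2*I*pi/7)   exp(6*I*pi/7)   exp(-4*I*pi/7)
  chi_3          1             exp(6*I*pi/7)   exp(-2*I*pi/7)  exp(4*I*pi/7)   exp(-4*I*pi/7)  exp(2*I*pi/7)   exp(-6*I*pi/7)
  chi_4          1             exp(-6*I*pi/7)  exp(2*I*pi/7)   exp(-4*I*pi/7)  exp(4*I*pi/7)   exp(-2*I*pi/7)  exp(6*I*pi/7) 
  chi_5          1             exp(-4*I*pi/7)  exp(6*I*pi/7)   exp(2*I*pi/7)   exp(-2*I*pi/7)  exp(-6*I*pi/7)  exp(4*I*pi/7) 
  chi_6          1             exp(-2*I*pi/7)  exp(-4*I*pi/7)  exp(-6*I*pi/7)  exp(6*I*pi/7)   exp(4*I*pi/7)   exp(2*I*pi/7) 

Spot check: chi_5(5) = zeta_7^(5*5) = zeta_7^25 = exp(-6*I*pi/7).

Justification: Z/7Z is abelian, so all 7 irreducible complex representations are 1-dimensional. They are given by chi_k(m) = zeta_7^(k*m) for k = 0,...,6. Row orthogonality: sum_m chi_k(m) conj(chi_l(m)) = 7 * [k = l].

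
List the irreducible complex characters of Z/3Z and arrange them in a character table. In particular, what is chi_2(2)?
Character table of Z/3Z (irreps indexed chi_0,...,chi_2 with chi_k(m) = zeta_3^(k*m), zeta_3 = exp(2*pi*i/3)):
  irrep \ class  {0} (size 1)  {1} (size 1)    {2} (size 1)  
  chi_0          1             1               1             
  chi_1          1             exp(2*I*pi/3)   exp(-2*I*pi/3)
  chi_2          1             exp(-2*I*pi/3)  exp(2*I*pi/3) 

Spot check: chi_2(2) = zeta_3^(2*2) = zeta_3^4 = exp(2*I*pi/3).

Proof sketch: Z/3Z is abelian, so all 3 irreducible complex representations are 1-dimensional. They are given by chi_k(m) = zeta_3^(k*m) for k = 0,...,2. Row orthogonality: sum_m chi_k(m) conj(chi_l(m)) = 3 * [k = l].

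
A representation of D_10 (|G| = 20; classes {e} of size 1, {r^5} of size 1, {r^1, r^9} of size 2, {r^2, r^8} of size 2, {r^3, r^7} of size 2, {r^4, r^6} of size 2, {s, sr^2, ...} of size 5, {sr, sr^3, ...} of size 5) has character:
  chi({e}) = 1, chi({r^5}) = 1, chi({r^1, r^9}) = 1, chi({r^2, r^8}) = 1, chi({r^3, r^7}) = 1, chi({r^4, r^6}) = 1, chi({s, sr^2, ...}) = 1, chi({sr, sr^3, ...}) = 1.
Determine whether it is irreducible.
Irreducible: <chi, chi> = 1.

Details: <chi, chi> = (1/|G|) sum_C |C| * |chi(C)|^2 = (1/20)[1*|1|^2 + 1*|1|^2 + 2*|1|^2 + 2*|1|^2 + 2*|1|^2 + 2*|1|^2 + 5*|1|^2 + 5*|1|^2]
  = (1/20)[(1) + (1) + (2) + (2) + (2) + (2) + (5) + (5)] = 20/20 = 1.
A character is irreducible iff <chi, chi> = 1, so this representation is irreducible.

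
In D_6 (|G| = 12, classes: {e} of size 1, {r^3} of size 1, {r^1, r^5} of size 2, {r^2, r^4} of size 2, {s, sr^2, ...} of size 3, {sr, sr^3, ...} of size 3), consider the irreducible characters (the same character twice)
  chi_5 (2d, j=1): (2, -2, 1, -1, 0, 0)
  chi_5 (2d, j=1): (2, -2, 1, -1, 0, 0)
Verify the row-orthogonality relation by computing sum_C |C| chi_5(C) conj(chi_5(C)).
Sum = 12 = |G| = 12; so <chi_5, chi_5> = 1 (norm-1 confirms irreducibility).

Proof sketch: Compute term by term over conjugacy classes (|C| * chi_5(C) * conj(chi_5(C))):
  1*(2)*conj(2) + 1*(-2)*conj(-2) + 2*(1)*conj(1) + 2*(-1)*conj(-1) + 3*(0)*conj(0) + 3*(0)*conj(0)
  = (4) + (4) + (2) + (2) + (0) + (0)
  = 12.
Dividing by |G| = 12 gives 12/12 = 1, matching the row-orthogonality relation <chi_5, chi_5> = [chi_5 = chi_5].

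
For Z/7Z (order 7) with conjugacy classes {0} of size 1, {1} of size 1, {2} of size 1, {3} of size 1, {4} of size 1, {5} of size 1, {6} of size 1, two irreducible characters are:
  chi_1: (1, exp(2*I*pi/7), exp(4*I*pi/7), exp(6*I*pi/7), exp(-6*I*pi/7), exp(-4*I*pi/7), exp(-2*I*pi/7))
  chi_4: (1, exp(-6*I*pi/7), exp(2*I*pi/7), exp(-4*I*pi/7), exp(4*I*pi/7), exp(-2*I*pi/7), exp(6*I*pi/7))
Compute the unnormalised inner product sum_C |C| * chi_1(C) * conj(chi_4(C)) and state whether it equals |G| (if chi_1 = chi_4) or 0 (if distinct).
Sum = 0; so <chi_1, chi_4> = 0 (distinct irreducibles are orthogonal).

Proof sketch: Compute term by term over conjugacy classes (|C| * chi_1(C) * conj(chi_4(C))):
  1*(1)*conj(1) + 1*(exp(2*I*pi/7))*conj(exp(-6*I*pi/7)) + 1*(exp(4*I*pi/7))*conj(exp(2*I*pi/7)) + 1*(exp(6*I*pi/7))*conj(exp(-4*I*pi/7)) + 1*(exp(-6*I*pi/7))*conj(exp(4*I*pi/7)) + 1*(exp(-4*I*pi/7))*conj(exp(-2*I*pi/7)) + 1*(exp(-2*I*pi/7))*conj(exp(6*I*pi/7))
  = (1) + (exp(-6*I*pi/7)) + (exp(2*I*pi/7)) + (exp(-4*I*pi/7)) + (exp(4*I*pi/7)) + (exp(-2*I*pi/7)) + (exp(6*I*pi/7))
  = 0.
(Exp terms are combined using exp(i*s)*conj(exp(i*t)) = exp(i*(s-t)), and sums of them are collapsed using the identity that for every m > 1 the m distinct m-th roots of unity sum to 0, e.g. 1 + exp(2*I*pi/3) + exp(-2*I*pi/3) = 0.)
Dividing by |G| = 7 gives 0/7 = 0, matching the row-orthogonality relation <chi_1, chi_4> = [chi_1 = chi_4].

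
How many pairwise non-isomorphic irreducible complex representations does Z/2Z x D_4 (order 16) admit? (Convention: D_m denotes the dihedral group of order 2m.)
10

Why: The number of irreducible complex representations of a finite group equals its number of conjugacy classes. For a direct product, #classes(G x H) = #classes(G) * #classes(H). Z/2Z has 2 classes (abelian), D_4 has 5 classes, so 2 * 5 = 10, so Z/2Z x D_4 (order 16) has exactly 10 irreducible complex representations.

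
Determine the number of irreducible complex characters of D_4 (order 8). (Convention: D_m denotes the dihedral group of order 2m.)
5

Why: The number of irreducible complex representations of a finite group equals its number of conjugacy classes. D_4 has 5 conjugacy classes (n/2 + 3 for n even), so D_4 (order 8) has exactly 5 irreducible complex representations.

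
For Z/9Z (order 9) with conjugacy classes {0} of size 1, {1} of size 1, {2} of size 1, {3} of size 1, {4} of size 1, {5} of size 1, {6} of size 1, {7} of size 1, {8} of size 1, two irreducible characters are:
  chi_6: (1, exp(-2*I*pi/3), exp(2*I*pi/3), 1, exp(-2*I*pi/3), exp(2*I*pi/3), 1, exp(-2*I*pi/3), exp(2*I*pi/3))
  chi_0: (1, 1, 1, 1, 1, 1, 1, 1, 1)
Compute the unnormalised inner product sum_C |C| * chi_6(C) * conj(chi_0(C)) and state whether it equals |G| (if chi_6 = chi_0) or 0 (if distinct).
Sum = 0; so <chi_6, chi_0> = 0 (distinct irreducibles are orthogonal).

Justification: Compute term by term over conjugacy classes (|C| * chi_6(C) * conj(chi_0(C))):
  1*(1)*conj(1) + 1*(exp(-2*I*pi/3))*conj(1) + 1*(exp(2*I*pi/3))*conj(1) + 1*(1)*conj(1) + 1*(exp(-2*I*pi/3))*conj(1) + 1*(exp(2*I*pi/3))*conj(1) + 1*(1)*conj(1) + 1*(exp(-2*I*pi/3))*conj(1) + 1*(exp(2*I*pi/3))*conj(1)
  = (1) + (exp(-2*I*pi/3)) + (exp(2*I*pi/3)) + (1) + (exp(-2*I*pi/3)) + (exp(2*I*pi/3)) + (1) + (exp(-2*I*pi/3)) + (exp(2*I*pi/3))
  = 0.
(Exp terms are combined using exp(i*s)*conj(exp(i*t)) = exp(i*(s-t)), and sums of them are collapsed using the identity that for every m > 1 the m distinct m-th roots of unity sum to 0, e.g. 1 + exp(2*I*pi/3) + exp(-2*I*pi/3) = 0.)
Dividing by |G| = 9 gives 0/9 = 0, matching the row-orthogonality relation <chi_6, chi_0> = [chi_6 = chi_0].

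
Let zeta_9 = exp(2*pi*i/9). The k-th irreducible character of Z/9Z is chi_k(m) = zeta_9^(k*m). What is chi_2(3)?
chi_2(3) = zeta_9^6 = exp(-2*I*pi/3)

Details: chi_2(3) = zeta_9^(2*3) = zeta_9^6. Since zeta_9^9 = 1, this equals zeta_9^6 = exp(2*pi*i*6/9) = exp(-2*I*pi/3).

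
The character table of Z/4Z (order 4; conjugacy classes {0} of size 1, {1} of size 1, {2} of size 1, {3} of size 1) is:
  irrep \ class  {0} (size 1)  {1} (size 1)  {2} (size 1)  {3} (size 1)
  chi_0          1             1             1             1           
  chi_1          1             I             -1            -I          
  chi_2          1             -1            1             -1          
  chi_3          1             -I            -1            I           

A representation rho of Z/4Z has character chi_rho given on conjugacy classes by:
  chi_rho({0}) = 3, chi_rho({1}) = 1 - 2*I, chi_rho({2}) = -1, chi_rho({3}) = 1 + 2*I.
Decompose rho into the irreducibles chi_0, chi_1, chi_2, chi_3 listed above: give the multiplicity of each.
Multiplicities: chi_0: 1, chi_1: 0, chi_2: 0, chi_3: 2.

Argument: Use <chi_rho, chi> = (1/|G|) sum_C |C| * chi_rho(C) * conj(chi(C)) with |G| = 4 for each irreducible chi in the table:
  <chi_rho, chi_0> = (1/4)[1*(3)*conj(1) + 1*(1 - 2*I)*conj(1) + 1*(-1)*conj(1) + 1*(1 + 2*I)*conj(1)]
      = (1/4)[(3) + (1 - 2*I) + (-1) + (1 + 2*I)] = 4/4 = 1
  <chi_rho, chi_1> = (1/4)[1*(3)*conj(1) + 1*(1 - 2*I)*conj(I) + 1*(-1)*conj(-1) + 1*(1 + 2*I)*conj(-I)]
      = (1/4)[(3) + (-2 - I) + (1) + (-2 + I)] = 0/4 = 0
  <chi_rho, chi_2> = (1/4)[1*(3)*conj(1) + 1*(1 - 2*I)*conj(-1) + 1*(-1)*conj(1) + 1*(1 + 2*I)*conj(-1)]
      = (1/4)[(3) + (-1 + 2*I) + (-1) + (-1 - 2*I)] = 0/4 = 0
  <chi_rho, chi_3> = (1/4)[1*(3)*conj(1) + 1*(1 - 2*I)*conj(-I) + 1*(-1)*conj(-1) + 1*(1 + 2*I)*conj(I)]
      = (1/4)[(3) + (2 + I) + (1) + (2 - I)] = 8/4 = 2
(Exp terms are combined using exp(i*s)*conj(exp(i*t)) = exp(i*(s-t)), and sums of them are collapsed using the identity that for every m > 1 the m distinct m-th roots of unity sum to 0, e.g. 1 + exp(2*I*pi/3) + exp(-2*I*pi/3) = 0.)
Dimension check: dim(rho) = sum (mult * dim) = 1*1 + 0*1 + 0*1 + 2*1 = 3 = chi_rho(e) = 3.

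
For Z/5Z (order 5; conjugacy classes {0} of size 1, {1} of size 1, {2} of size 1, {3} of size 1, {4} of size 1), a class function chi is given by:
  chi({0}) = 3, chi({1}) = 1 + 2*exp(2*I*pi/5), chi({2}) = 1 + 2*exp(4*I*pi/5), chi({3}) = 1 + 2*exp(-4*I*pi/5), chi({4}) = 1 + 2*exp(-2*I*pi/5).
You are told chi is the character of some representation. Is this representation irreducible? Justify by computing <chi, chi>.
Not irreducible (reducible): <chi, chi> = 5 > 1.

<chi, chi> = (1/|G|) sum_C |C| * |chi(C)|^2 = (1/5)[1*|3|^2 + 1*|1 + 2*exp(2*I*pi/5)|^2 + 1*|1 + 2*exp(4*I*pi/5)|^2 + 1*|1 + 2*exp(-4*I*pi/5)|^2 + 1*|1 + 2*exp(-2*I*pi/5)|^2]
  = (1/5)[(9) + (5 + 2*exp(-2*I*pi/5) + 2*exp(2*I*pi/5)) + (5 + 2*exp(-4*I*pi/5) + 2*exp(4*I*pi/5)) + (5 + 2*exp(-4*I*pi/5) + 2*exp(4*I*pi/5)) + (5 + 2*exp(-2*I*pi/5) + 2*exp(2*I*pi/5))] = 25/5 = 5.
(Exp terms are combined using exp(i*s)*conj(exp(i*t)) = exp(i*(s-t)), and sums of them are collapsed using the identity that for every m > 1 the m distinct m-th roots of unity sum to 0, e.g. 1 + exp(2*I*pi/3) + exp(-2*I*pi/3) = 0.)
A character is irreducible iff <chi, chi> = 1, so this representation is reducible.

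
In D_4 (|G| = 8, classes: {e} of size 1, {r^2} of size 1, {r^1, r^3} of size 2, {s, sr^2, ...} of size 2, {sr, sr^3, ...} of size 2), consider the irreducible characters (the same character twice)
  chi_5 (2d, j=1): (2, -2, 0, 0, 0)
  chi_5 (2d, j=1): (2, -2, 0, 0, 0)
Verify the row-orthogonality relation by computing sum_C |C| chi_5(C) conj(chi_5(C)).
Sum = 8 = |G| = 8; so <chi_5, chi_5> = 1 (norm-1 confirms irreducibility).

Argument: Compute term by term over conjugacy classes (|C| * chi_5(C) * conj(chi_5(C))):
  1*(2)*conj(2) + 1*(-2)*conj(-2) + 2*(0)*conj(0) + 2*(0)*conj(0) + 2*(0)*conj(0)
  = (4) + (4) + (0) + (0) + (0)
  = 8.
Dividing by |G| = 8 gives 8/8 = 1, matching the row-orthogonality relation <chi_5, chi_5> = [chi_5 = chi_5].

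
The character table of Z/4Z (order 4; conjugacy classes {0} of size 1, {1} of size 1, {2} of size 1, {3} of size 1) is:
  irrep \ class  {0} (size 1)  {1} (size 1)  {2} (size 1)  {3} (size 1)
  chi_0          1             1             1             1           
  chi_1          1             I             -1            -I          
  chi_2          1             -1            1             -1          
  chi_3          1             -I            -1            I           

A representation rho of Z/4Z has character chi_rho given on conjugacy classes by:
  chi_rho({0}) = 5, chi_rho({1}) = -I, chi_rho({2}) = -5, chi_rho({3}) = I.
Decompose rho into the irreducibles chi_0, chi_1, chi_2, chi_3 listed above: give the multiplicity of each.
Multiplicities: chi_0: 0, chi_1: 2, chi_2: 0, chi_3: 3.

Derivation: Use <chi_rho, chi> = (1/|G|) sum_C |C| * chi_rho(C) * conj(chi(C)) with |G| = 4 for each irreducible chi in the table:
  <chi_rho, chi_0> = (1/4)[1*(5)*conj(1) + 1*(-I)*conj(1) + 1*(-5)*conj(1) + 1*(I)*conj(1)]
      = (1/4)[(5) + (-I) + (-5) + (I)] = 0/4 = 0
  <chi_rho, chi_1> = (1/4)[1*(5)*conj(1) + 1*(-I)*conj(I) + 1*(-5)*conj(-1) + 1*(I)*conj(-I)]
      = (1/4)[(5) + (-1) + (5) + (-1)] = 8/4 = 2
  <chi_rho, chi_2> = (1/4)[1*(5)*conj(1) + 1*(-I)*conj(-1) + 1*(-5)*conj(1) + 1*(I)*conj(-1)]
      = (1/4)[(5) + (I) + (-5) + (-I)] = 0/4 = 0
  <chi_rho, chi_3> = (1/4)[1*(5)*conj(1) + 1*(-I)*conj(-I) + 1*(-5)*conj(-1) + 1*(I)*conj(I)]
      = (1/4)[(5) + (1) + (5) + (1)] = 12/4 = 3
(Exp terms are combined using exp(i*s)*conj(exp(i*t)) = exp(i*(s-t)), and sums of them are collapsed using the identity that for every m > 1 the m distinct m-th roots of unity sum to 0, e.g. 1 + exp(2*I*pi/3) + exp(-2*I*pi/3) = 0.)
Dimension check: dim(rho) = sum (mult * dim) = 0*1 + 2*1 + 0*1 + 3*1 = 5 = chi_rho(e) = 5.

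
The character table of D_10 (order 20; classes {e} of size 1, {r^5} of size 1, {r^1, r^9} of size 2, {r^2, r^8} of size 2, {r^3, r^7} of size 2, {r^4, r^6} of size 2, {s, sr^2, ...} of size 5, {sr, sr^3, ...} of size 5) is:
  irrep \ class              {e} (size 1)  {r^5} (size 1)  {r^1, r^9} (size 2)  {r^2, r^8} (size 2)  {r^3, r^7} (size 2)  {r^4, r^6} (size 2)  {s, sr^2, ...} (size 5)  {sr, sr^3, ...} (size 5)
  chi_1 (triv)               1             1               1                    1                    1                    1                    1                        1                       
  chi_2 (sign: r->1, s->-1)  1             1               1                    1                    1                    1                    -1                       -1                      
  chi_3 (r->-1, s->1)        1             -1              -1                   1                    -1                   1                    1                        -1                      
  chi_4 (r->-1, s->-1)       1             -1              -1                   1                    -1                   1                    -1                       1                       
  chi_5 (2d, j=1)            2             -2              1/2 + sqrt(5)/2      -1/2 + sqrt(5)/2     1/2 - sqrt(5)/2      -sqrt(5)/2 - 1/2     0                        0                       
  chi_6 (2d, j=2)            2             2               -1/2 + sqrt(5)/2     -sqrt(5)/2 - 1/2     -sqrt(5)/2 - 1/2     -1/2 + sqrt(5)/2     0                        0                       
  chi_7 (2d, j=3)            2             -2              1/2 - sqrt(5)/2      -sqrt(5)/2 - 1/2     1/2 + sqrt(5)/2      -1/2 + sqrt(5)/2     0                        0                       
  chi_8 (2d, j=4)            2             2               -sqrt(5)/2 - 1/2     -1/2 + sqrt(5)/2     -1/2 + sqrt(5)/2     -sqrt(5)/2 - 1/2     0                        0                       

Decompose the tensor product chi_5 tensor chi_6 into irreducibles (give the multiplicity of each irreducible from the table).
chi_5 tensor chi_6 = chi_5 + chi_7 (all other irreducibles have multiplicity 0).

Explanation: The character of a tensor product is the pointwise product (chi_5 * chi_6)(C) = chi_5(C) * chi_6(C):
  {e}: (2)*(2), {r^5}: (-2)*(2), {r^1, r^9}: (1/2 + sqrt(5)/2)*(-1/2 + sqrt(5)/2), {r^2, r^8}: (-1/2 + sqrt(5)/2)*(-sqrt(5)/2 - 1/2), {r^3, r^7}: (1/2 - sqrt(5)/2)*(-sqrt(5)/2 - 1/2), {r^4, r^6}: (-sqrt(5)/2 - 1/2)*(-1/2 + sqrt(5)/2), {s, sr^2, ...}: (0)*(0), {sr, sr^3, ...}: (0)*(0)
so (chi_5 * chi_6) takes values
  {e} -> 4, {r^5} -> -4, {r^1, r^9} -> 1, {r^2, r^8} -> -1, {r^3, r^7} -> 1, {r^4, r^6} -> -1, {s, sr^2, ...} -> 0, {sr, sr^3, ...} -> 0.
Now take the inner product of this character with each irreducible chi from the table, <chi_5*chi_6, chi> = (1/20) sum_C |C| (chi_5*chi_6)(C) conj(chi(C)):
  <chi_5*chi_6, chi_1> = (1/20)[1*(4)*conj(1) + 1*(-4)*conj(1) + 2*(1)*conj(1) + 2*(-1)*conj(1) + 2*(1)*conj(1) + 2*(-1)*conj(1) + 5*(0)*conj(1) + 5*(0)*conj(1)]
      = (1/20)[(4) + (-4) + (2) + (-2) + (2) + (-2) + (0) + (0)] = 0/20 = 0
  <chi_5*chi_6, chi_2> = (1/20)[1*(4)*conj(1) + 1*(-4)*conj(1) + 2*(1)*conj(1) + 2*(-1)*conj(1) + 2*(1)*conj(1) + 2*(-1)*conj(1) + 5*(0)*conj(-1) + 5*(0)*conj(-1)]
      = (1/20)[(4) + (-4) + (2) + (-2) + (2) + (-2) + (0) + (0)] = 0/20 = 0
  <chi_5*chi_6, chi_3> = (1/20)[1*(4)*conj(1) + 1*(-4)*conj(-1) + 2*(1)*conj(-1) + 2*(-1)*conj(1) + 2*(1)*conj(-1) + 2*(-1)*conj(1) + 5*(0)*conj(1) + 5*(0)*conj(-1)]
      = (1/20)[(4) + (4) + (-2) + (-2) + (-2) + (-2) + (0) + (0)] = 0/20 = 0
  <chi_5*chi_6, chi_4> = (1/20)[1*(4)*conj(1) + 1*(-4)*conj(-1) + 2*(1)*conj(-1) + 2*(-1)*conj(1) + 2*(1)*conj(-1) + 2*(-1)*conj(1) + 5*(0)*conj(-1) + 5*(0)*conj(1)]
      = (1/20)[(4) + (4) + (-2) + (-2) + (-2) + (-2) + (0) + (0)] = 0/20 = 0
  <chi_5*chi_6, chi_5> = (1/20)[1*(4)*conj(2) + 1*(-4)*conj(-2) + 2*(1)*conj(1/2 + sqrt(5)/2) + 2*(-1)*conj(-1/2 + sqrt(5)/2) + 2*(1)*conj(1/2 - sqrt(5)/2) + 2*(-1)*conj(-sqrt(5)/2 - 1/2) + 5*(0)*conj(0) + 5*(0)*conj(0)]
      = (1/20)[(8) + (8) + (1 + sqrt(5)) + (1 - sqrt(5)) + (1 - sqrt(5)) + (1 + sqrt(5)) + (0) + (0)] = 20/20 = 1
  <chi_5*chi_6, chi_6> = (1/20)[1*(4)*conj(2) + 1*(-4)*conj(2) + 2*(1)*conj(-1/2 + sqrt(5)/2) + 2*(-1)*conj(-sqrt(5)/2 - 1/2) + 2*(1)*conj(-sqrt(5)/2 - 1/2) + 2*(-1)*conj(-1/2 + sqrt(5)/2) + 5*(0)*conj(0) + 5*(0)*conj(0)]
      = (1/20)[(8) + (-8) + (-1 + sqrt(5)) + (1 + sqrt(5)) + (-sqrt(5) - 1) + (1 - sqrt(5)) + (0) + (0)] = 0/20 = 0
  <chi_5*chi_6, chi_7> = (1/20)[1*(4)*conj(2) + 1*(-4)*conj(-2) + 2*(1)*conj(1/2 - sqrt(5)/2) + 2*(-1)*conj(-sqrt(5)/2 - 1/2) + 2*(1)*conj(1/2 + sqrt(5)/2) + 2*(-1)*conj(-1/2 + sqrt(5)/2) + 5*(0)*conj(0) + 5*(0)*conj(0)]
      = (1/20)[(8) + (8) + (1 - sqrt(5)) + (1 + sqrt(5)) + (1 + sqrt(5)) + (1 - sqrt(5)) + (0) + (0)] = 20/20 = 1
  <chi_5*chi_6, chi_8> = (1/20)[1*(4)*conj(2) + 1*(-4)*conj(2) + 2*(1)*conj(-sqrt(5)/2 - 1/2) + 2*(-1)*conj(-1/2 + sqrt(5)/2) + 2*(1)*conj(-1/2 + sqrt(5)/2) + 2*(-1)*conj(-sqrt(5)/2 - 1/2) + 5*(0)*conj(0) + 5*(0)*conj(0)]
      = (1/20)[(8) + (-8) + (-sqrt(5) - 1) + (1 - sqrt(5)) + (-1 + sqrt(5)) + (1 + sqrt(5)) + (0) + (0)] = 0/20 = 0
Hence the multiplicities are chi_5: 1, chi_7: 1. Dimension check: dim(chi_5)*dim(chi_6) = 2*2 = 4 and sum (mult * dim) = 1*2 + 1*2 = 4.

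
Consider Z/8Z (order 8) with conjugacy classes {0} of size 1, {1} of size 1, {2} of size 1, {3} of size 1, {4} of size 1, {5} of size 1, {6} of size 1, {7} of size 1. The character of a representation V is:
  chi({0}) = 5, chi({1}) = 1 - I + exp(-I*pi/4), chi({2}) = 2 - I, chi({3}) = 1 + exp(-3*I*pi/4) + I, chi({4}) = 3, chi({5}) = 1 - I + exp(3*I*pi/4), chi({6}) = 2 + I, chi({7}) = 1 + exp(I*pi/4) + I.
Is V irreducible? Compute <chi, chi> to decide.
Not irreducible (reducible): <chi, chi> = 7 > 1.

Solution. <chi, chi> = (1/|G|) sum_C |C| * |chi(C)|^2 = (1/8)[1*|5|^2 + 1*|1 - I + exp(-I*pi/4)|^2 + 1*|2 - I|^2 + 1*|1 + exp(-3*I*pi/4) + I|^2 + 1*|3|^2 + 1*|1 - I + exp(3*I*pi/4)|^2 + 1*|2 + I|^2 + 1*|1 + exp(I*pi/4) + I|^2]
  = (1/8)[(25) + (3 - exp(3*I*pi/4) + exp(-I*pi/4) + 2*exp(I*pi/4)) + (5) + (3 + 2*exp(-3*I*pi/4) - exp(-I*pi/4) + exp(3*I*pi/4)) + (9) + (3 + 2*exp(-3*I*pi/4) - exp(-I*pi/4) + exp(3*I*pi/4)) + (5) + (3 - exp(3*I*pi/4) + exp(-I*pi/4) + 2*exp(I*pi/4))] = 56/8 = 7.
(Exp terms are combined using exp(i*s)*conj(exp(i*t)) = exp(i*(s-t)), and sums of them are collapsed using the identity that for every m > 1 the m distinct m-th roots of unity sum to 0, e.g. 1 + exp(2*I*pi/3) + exp(-2*I*pi/3) = 0.)
A character is irreducible iff <chi, chi> = 1, so this representation is reducible.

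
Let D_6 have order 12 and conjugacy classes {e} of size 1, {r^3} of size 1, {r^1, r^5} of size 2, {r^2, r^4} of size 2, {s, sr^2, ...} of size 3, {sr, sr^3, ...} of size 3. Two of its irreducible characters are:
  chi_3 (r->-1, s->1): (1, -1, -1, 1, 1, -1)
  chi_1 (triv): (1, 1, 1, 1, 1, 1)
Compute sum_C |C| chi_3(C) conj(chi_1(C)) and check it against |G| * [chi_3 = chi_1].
Sum = 0; so <chi_3, chi_1> = 0 (distinct irreducibles are orthogonal).

Argument: Compute term by term over conjugacy classes (|C| * chi_3(C) * conj(chi_1(C))):
  1*(1)*conj(1) + 1*(-1)*conj(1) + 2*(-1)*conj(1) + 2*(1)*conj(1) + 3*(1)*conj(1) + 3*(-1)*conj(1)
  = (1) + (-1) + (-2) + (2) + (3) + (-3)
  = 0.
Dividing by |G| = 12 gives 0/12 = 0, matching the row-orthogonality relation <chi_3, chi_1> = [chi_3 = chi_1].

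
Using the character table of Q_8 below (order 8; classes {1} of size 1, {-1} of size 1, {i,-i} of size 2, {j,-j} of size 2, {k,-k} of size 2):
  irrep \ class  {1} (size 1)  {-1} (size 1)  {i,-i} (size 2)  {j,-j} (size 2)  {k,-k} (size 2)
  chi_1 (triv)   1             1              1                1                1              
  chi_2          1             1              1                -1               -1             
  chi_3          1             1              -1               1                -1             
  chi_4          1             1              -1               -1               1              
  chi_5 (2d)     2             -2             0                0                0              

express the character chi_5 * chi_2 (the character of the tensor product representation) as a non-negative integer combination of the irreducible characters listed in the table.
chi_5 tensor chi_2 = chi_5 (all other irreducibles have multiplicity 0).

The character of a tensor product is the pointwise product (chi_5 * chi_2)(C) = chi_5(C) * chi_2(C):
  {1}: (2)*(1), {-1}: (-2)*(1), {i,-i}: (0)*(1), {j,-j}: (0)*(-1), {k,-k}: (0)*(-1)
so (chi_5 * chi_2) takes values
  {1} -> 2, {-1} -> -2, {i,-i} -> 0, {j,-j} -> 0, {k,-k} -> 0.
Now take the inner product of this character with each irreducible chi from the table, <chi_5*chi_2, chi> = (1/8) sum_C |C| (chi_5*chi_2)(C) conj(chi(C)):
  <chi_5*chi_2, chi_1> = (1/8)[1*(2)*conj(1) + 1*(-2)*conj(1) + 2*(0)*conj(1) + 2*(0)*conj(1) + 2*(0)*conj(1)]
      = (1/8)[(2) + (-2) + (0) + (0) + (0)] = 0/8 = 0
  <chi_5*chi_2, chi_2> = (1/8)[1*(2)*conj(1) + 1*(-2)*conj(1) + 2*(0)*conj(1) + 2*(0)*conj(-1) + 2*(0)*conj(-1)]
      = (1/8)[(2) + (-2) + (0) + (0) + (0)] = 0/8 = 0
  <chi_5*chi_2, chi_3> = (1/8)[1*(2)*conj(1) + 1*(-2)*conj(1) + 2*(0)*conj(-1) + 2*(0)*conj(1) + 2*(0)*conj(-1)]
      = (1/8)[(2) + (-2) + (0) + (0) + (0)] = 0/8 = 0
  <chi_5*chi_2, chi_4> = (1/8)[1*(2)*conj(1) + 1*(-2)*conj(1) + 2*(0)*conj(-1) + 2*(0)*conj(-1) + 2*(0)*conj(1)]
      = (1/8)[(2) + (-2) + (0) + (0) + (0)] = 0/8 = 0
  <chi_5*chi_2, chi_5> = (1/8)[1*(2)*conj(2) + 1*(-2)*conj(-2) + 2*(0)*conj(0) + 2*(0)*conj(0) + 2*(0)*conj(0)]
      = (1/8)[(4) + (4) + (0) + (0) + (0)] = 8/8 = 1
Hence the multiplicities are chi_5: 1. Dimension check: dim(chi_5)*dim(chi_2) = 2*1 = 2 and sum (mult * dim) = 1*2 = 2.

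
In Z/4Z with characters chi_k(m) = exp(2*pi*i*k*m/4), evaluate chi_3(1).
chi_3(1) = zeta_4^3 = -I

Explanation: chi_3(1) = zeta_4^(3*1) = zeta_4^3. Since zeta_4^4 = 1, this equals zeta_4^3 = exp(2*pi*i*3/4) = -I.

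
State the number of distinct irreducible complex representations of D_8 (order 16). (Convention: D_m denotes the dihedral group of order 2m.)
7

Derivation: The number of irreducible complex representations of a finite group equals its number of conjugacy classes. D_8 has 7 conjugacy classes (n/2 + 3 for n even), so D_8 (order 16) has exactly 7 irreducible complex representations.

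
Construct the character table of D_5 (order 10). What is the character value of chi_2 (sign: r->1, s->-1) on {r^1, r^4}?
Conjugacy classes: {e} of size 1, {r^1, r^4} of size 2, {r^2, r^3} of size 2, {s, sr, ..., sr^4} of size 5.
Character table:
  irrep \ class              {e} (size 1)  {r^1, r^4} (size 2)  {r^2, r^3} (size 2)  {s, sr, ..., sr^4} (size 5)
  chi_1 (triv)               1             1                    1                    1                          
  chi_2 (sign: r->1, s->-1)  1             1                    1                    -1                         
  chi_3 (2d, j=1)            2             -1/2 + sqrt(5)/2     -sqrt(5)/2 - 1/2     0                          
  chi_4 (2d, j=2)            2             -sqrt(5)/2 - 1/2     -1/2 + sqrt(5)/2     0                          

Spot check: chi_2 (sign: r->1, s->-1) on {r^1, r^4} = 1.

Proof sketch: D_5 has order 2*5 = 10 with 4 conjugacy classes, hence 4 irreducibles. Sum of squared dims 1 + 1 + 4 + 4 = 10 = |G|. Linear characters come from the abelianisation; the 2-dimensional irreps have character r^k -> 2*cos(2*pi*j*k/5), reflections -> 0.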